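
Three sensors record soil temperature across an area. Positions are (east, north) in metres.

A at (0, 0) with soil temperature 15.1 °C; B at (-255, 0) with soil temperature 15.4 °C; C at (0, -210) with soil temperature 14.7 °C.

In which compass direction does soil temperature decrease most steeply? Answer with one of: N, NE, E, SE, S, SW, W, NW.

SE

∂T/∂x = (15.4 − 15.1) / (-255 − 0) = -0.001176
∂T/∂y = (14.7 − 15.1) / (-210 − 0) = +0.001905
Steepest decrease is along −∇f = (+0.001176 E, -0.001905 N) → southeast.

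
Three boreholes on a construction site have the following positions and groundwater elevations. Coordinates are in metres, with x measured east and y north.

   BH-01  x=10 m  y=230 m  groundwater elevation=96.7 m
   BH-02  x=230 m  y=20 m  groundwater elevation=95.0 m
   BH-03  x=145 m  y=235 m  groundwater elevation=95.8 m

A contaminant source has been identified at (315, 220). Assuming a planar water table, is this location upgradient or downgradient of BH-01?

With h = a·x + b·y + c and BH-01 as origin, the differences give:
  220·a + (-210)·b = -1.7
  135·a + 5·b = -0.9
Eliminate b (×5 and ×(-210), subtract): 29450·a = -197.50 → a = ∂h/∂x = -0.006706
Back-substitute: b = ∂h/∂y = +0.001070.
Head at (315, 220) = 96.7 + (-0.006706)·(305) + (+0.001070)·(-10) = 94.64 m.
That is lower than the 96.7 m at BH-01, so the point is downgradient.

downgradient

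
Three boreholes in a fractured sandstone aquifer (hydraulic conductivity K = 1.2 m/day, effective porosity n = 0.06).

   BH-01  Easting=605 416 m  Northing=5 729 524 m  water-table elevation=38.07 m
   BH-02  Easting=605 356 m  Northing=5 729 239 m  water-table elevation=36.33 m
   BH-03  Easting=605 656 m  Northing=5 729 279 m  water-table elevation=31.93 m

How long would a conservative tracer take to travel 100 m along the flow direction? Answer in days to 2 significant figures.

270 days

Taking BH-01 as reference: BH-02−BH-01 = (-60, -285, -1.74); BH-03−BH-01 = (240, -245, -6.14).
Solve a·Δx + b·Δy = Δh: det = (-60)·(-245) − 240·(-285) = 83100.
∂h/∂x = [(-1.74)·(-245) − (-6.14)·(-285)] / 83100 = -0.01593
∂h/∂y = [(-60)·(-6.14) − 240·(-1.74)] / 83100 = +0.009458
|∇h| = √(-0.01593² + 0.009458²) = 0.01853
Seepage velocity v = K·i/n = 1.2 × 0.01853 / 0.06 = 0.3706 m/day.
t = 100 / 0.3706 = 269.8 days.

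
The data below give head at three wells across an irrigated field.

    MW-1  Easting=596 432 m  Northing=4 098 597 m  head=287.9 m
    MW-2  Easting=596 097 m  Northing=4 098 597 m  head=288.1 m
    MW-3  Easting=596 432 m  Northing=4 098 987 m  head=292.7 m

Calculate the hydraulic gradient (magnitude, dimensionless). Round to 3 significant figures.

0.0123

∂h/∂x = (288.1 − 287.9) / (596097 − 596432) = -0.0005970
∂h/∂y = (292.7 − 287.9) / (4098987 − 4098597) = +0.01231
|∇h| = √(-0.0005970² + 0.01231²) = 0.01232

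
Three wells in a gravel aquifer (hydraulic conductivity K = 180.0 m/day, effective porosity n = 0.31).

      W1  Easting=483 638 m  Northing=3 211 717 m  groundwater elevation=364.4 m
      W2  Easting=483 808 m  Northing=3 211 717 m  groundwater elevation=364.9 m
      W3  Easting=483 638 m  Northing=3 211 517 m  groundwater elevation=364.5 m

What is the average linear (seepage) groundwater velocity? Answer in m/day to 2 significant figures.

1.7 m/day

∂h/∂x = (364.9 − 364.4) / (483808 − 483638) = +0.002941
∂h/∂y = (364.5 − 364.4) / (3211517 − 3211717) = -0.0005000
|∇h| = √(0.002941² + -0.0005000²) = 0.002983
Seepage velocity v = K·i/n = 180.0 × 0.002983 / 0.31 = 1.732 m/day.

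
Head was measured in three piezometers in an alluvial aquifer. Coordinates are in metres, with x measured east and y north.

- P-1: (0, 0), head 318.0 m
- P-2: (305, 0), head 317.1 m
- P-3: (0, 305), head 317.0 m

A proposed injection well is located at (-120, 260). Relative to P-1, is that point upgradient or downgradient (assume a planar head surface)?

downgradient

∂h/∂x = (317.1 − 318.0) / (305 − 0) = -0.002951
∂h/∂y = (317.0 − 318.0) / (305 − 0) = -0.003279
Head at (-120, 260) = 318.0 + (-0.002951)·(-120) + (-0.003279)·(260) = 317.50 m.
That is lower than the 318.0 m at P-1, so the point is downgradient.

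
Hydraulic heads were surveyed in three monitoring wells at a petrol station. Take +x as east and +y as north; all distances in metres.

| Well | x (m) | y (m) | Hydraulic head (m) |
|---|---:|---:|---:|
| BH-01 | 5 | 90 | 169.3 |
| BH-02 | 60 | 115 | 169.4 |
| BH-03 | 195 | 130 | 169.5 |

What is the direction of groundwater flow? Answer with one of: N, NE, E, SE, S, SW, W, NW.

S

Differences from BH-01: to BH-02 (Δx, Δy, Δh) = (55, 25, +0.1); to BH-03 = (190, 40, +0.2).
Determinant of the coordinate differences = 55·40 − 190·25 = -2550.
∂h/∂x = [(+0.1)·40 − (+0.2)·25] / -2550 = +0.0003922
∂h/∂y = [55·(+0.2) − 190·(+0.1)] / -2550 = +0.003137
Flow = −∇h = (-0.0003922 east, -0.003137 north), which points south.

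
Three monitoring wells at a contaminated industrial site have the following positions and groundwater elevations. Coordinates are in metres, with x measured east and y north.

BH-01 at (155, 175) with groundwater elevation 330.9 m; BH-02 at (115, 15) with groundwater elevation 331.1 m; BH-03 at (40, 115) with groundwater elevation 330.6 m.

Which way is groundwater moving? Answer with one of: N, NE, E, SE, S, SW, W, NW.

NW

Taking BH-01 as reference: BH-02−BH-01 = (-40, -160, +0.2); BH-03−BH-01 = (-115, -60, -0.3).
Determinant of the coordinate differences = (-40)·(-60) − (-115)·(-160) = -16000.
∂h/∂x = [(+0.2)·(-60) − (-0.3)·(-160)] / -16000 = +0.003750
∂h/∂y = [(-40)·(-0.3) − (-115)·(+0.2)] / -16000 = -0.002188
Flow = −∇h = (-0.003750 east, +0.002188 north), which points northwest.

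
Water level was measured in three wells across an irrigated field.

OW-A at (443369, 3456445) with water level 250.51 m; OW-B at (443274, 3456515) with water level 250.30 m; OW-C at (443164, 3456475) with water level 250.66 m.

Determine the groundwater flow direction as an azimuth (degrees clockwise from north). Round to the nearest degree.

With h = a·x + b·y + c and OW-A as origin, the differences give:
  (-95)·a + 70·b = -0.21
  (-205)·a + 30·b = +0.15
Eliminate b (×30 and ×70, subtract): 11500·a = -16.800 → a = ∂h/∂x = -0.001461
Back-substitute: b = ∂h/∂y = -0.004983.
Flow direction (−∇h) has components (+0.001461 E, +0.004983 N).
Azimuth = atan2(E, N) = atan2(+0.001461, +0.004983) = 16.3° ≈ 016°.

016°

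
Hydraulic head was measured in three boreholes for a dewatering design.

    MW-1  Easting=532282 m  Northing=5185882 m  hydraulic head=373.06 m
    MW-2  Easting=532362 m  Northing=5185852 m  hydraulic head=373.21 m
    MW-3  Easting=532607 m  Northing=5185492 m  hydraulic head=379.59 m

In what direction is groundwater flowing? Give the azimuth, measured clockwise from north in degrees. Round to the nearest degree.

Taking MW-1 as reference: MW-2−MW-1 = (80, -30, +0.15); MW-3−MW-1 = (325, -390, +6.53).
Solve a·Δx + b·Δy = Δh: det = 80·(-390) − 325·(-30) = -21450.
∂h/∂x = [(+0.15)·(-390) − (+6.53)·(-30)] / -21450 = -0.006406
∂h/∂y = [80·(+6.53) − 325·(+0.15)] / -21450 = -0.02208
Flow direction (−∇h) has components (+0.006406 E, +0.02208 N).
Azimuth = atan2(E, N) = atan2(+0.006406, +0.02208) = 16.2° ≈ 016°.

016°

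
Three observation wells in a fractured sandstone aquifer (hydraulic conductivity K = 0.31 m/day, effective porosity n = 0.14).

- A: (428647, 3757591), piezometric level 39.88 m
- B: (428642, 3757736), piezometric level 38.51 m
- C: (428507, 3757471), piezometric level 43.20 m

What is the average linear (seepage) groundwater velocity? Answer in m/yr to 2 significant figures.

15 m/yr

Differences from A: to B (Δx, Δy, Δh) = (-5, 145, -1.37); to C = (-140, -120, +3.32).
Determinant of the coordinate differences = (-5)·(-120) − (-140)·145 = 20900.
∂h/∂x = [(-1.37)·(-120) − (+3.32)·145] / 20900 = -0.01517
∂h/∂y = [(-5)·(+3.32) − (-140)·(-1.37)] / 20900 = -0.009971
|∇h| = √(-0.01517² + -0.009971²) = 0.01815
Seepage velocity v = K·i/n = 0.31 × 0.01815 / 0.14 = 0.04019 m/day = 14.68 m/yr.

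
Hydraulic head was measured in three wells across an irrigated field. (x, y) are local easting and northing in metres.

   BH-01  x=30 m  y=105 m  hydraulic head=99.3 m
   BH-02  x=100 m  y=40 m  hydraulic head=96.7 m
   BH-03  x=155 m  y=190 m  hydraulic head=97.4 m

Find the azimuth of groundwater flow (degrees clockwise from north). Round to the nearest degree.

Three-point gradient (reference BH-01): Δ to BH-02 = (70, -65, -2.6), Δ to BH-03 = (125, 85, -1.9).
∂h/∂x = -0.02448, ∂h/∂y = +0.01364 (det = 14075).
Flow direction (−∇h) has components (+0.02448 E, -0.01364 N).
Azimuth = atan2(E, N) = atan2(+0.02448, -0.01364) = 119.1° ≈ 119°.

119°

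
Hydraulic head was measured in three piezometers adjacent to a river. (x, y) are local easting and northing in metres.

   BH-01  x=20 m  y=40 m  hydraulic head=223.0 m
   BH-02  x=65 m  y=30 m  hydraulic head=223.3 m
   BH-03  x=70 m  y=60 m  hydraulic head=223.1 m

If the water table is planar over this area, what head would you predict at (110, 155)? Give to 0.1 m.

Taking BH-01 as reference: BH-02−BH-01 = (45, -10, +0.3); BH-03−BH-01 = (50, 20, +0.1).
Determinant of the coordinate differences = 45·20 − 50·(-10) = 1400.
∂h/∂x = [(+0.3)·20 − (+0.1)·(-10)] / 1400 = +0.005000
∂h/∂y = [45·(+0.1) − 50·(+0.3)] / 1400 = -0.007500
h(110, 155) = 223.0 + (+0.005000)·(90) + (-0.007500)·(115) = 223.0 +0.450 -0.863 = 222.587 m.

222.6 m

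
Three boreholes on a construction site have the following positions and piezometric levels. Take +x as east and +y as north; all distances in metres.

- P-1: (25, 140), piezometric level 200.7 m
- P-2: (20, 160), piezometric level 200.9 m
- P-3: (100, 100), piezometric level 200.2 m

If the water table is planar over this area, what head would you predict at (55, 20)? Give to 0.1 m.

199.5 m

Taking P-1 as reference: P-2−P-1 = (-5, 20, +0.2); P-3−P-1 = (75, -40, -0.5).
Determinant of the coordinate differences = (-5)·(-40) − 75·20 = -1300.
∂h/∂x = [(+0.2)·(-40) − (-0.5)·20] / -1300 = -0.001538
∂h/∂y = [(-5)·(-0.5) − 75·(+0.2)] / -1300 = +0.009615
h(55, 20) = 200.7 + (-0.001538)·(30) + (+0.009615)·(-120) = 200.7 -0.046 -1.154 = 199.500 m.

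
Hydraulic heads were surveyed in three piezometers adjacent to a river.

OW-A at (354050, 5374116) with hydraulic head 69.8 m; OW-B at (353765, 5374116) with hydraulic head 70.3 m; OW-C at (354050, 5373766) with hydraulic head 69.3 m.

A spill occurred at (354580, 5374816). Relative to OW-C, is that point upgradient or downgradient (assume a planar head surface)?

∂h/∂x = (70.3 − 69.8) / (353765 − 354050) = -0.001754
∂h/∂y = (69.3 − 69.8) / (5373766 − 5374116) = +0.001429
Head at (354580, 5374816) = 69.8 + (-0.001754)·(530) + (+0.001429)·(700) = 69.87 m.
That is higher than the 69.3 m at OW-C, so the point is upgradient.

upgradient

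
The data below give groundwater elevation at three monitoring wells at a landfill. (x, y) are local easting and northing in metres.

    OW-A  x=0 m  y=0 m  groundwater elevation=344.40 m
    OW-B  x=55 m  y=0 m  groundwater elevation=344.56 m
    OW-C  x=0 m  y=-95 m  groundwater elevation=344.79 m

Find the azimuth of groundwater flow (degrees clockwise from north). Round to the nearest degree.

325°

∂h/∂x = (344.56 − 344.40) / (55 − 0) = +0.002909
∂h/∂y = (344.79 − 344.40) / (-95 − 0) = -0.004105
Flow direction (−∇h) has components (-0.002909 E, +0.004105 N).
Azimuth = atan2(E, N) = atan2(-0.002909, +0.004105) = 324.7° ≈ 325°.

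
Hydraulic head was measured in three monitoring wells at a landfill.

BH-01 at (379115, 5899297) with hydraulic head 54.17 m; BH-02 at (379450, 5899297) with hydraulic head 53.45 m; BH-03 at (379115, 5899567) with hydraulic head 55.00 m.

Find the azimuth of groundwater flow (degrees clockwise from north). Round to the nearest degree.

145°

∂h/∂x = (53.45 − 54.17) / (379450 − 379115) = -0.002149
∂h/∂y = (55.00 − 54.17) / (5899567 − 5899297) = +0.003074
Flow direction (−∇h) has components (+0.002149 E, -0.003074 N).
Azimuth = atan2(E, N) = atan2(+0.002149, -0.003074) = 145.0° ≈ 145°.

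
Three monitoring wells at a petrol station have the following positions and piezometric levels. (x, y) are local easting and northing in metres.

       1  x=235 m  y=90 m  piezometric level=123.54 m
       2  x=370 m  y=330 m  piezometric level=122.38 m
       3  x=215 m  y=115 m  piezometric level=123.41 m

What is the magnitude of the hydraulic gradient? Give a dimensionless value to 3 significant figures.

0.00499

Taking 1 as reference: 2−1 = (135, 240, -1.16); 3−1 = (-20, 25, -0.13).
Solve a·Δx + b·Δy = Δh: det = 135·25 − (-20)·240 = 8175.
∂h/∂x = [(-1.16)·25 − (-0.13)·240] / 8175 = +0.0002691
∂h/∂y = [135·(-0.13) − (-20)·(-1.16)] / 8175 = -0.004985
|∇h| = √(0.0002691² + -0.004985²) = 0.004992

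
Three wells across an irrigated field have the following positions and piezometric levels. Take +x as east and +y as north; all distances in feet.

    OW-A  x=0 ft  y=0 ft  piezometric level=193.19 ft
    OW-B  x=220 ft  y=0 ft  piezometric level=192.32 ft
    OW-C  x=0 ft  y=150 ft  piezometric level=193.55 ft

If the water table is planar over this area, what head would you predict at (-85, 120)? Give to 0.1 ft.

193.8 ft

∂h/∂x = (192.32 − 193.19) / (220 − 0) = -0.003955
∂h/∂y = (193.55 − 193.19) / (150 − 0) = +0.002400
h(-85, 120) = 193.19 + (-0.003955)·(-85) + (+0.002400)·(120) = 193.19 +0.336 +0.288 = 193.814 ft.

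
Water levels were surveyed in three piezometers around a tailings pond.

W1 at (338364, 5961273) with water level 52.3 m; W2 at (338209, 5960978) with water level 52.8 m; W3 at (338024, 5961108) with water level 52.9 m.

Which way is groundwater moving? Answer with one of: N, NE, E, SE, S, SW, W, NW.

NE

Three-point gradient (reference W1): Δ to W2 = (-155, -295, +0.5), Δ to W3 = (-340, -165, +0.6).
∂h/∂x = -0.001265, ∂h/∂y = -0.001030 (det = -74725).
Flow = −∇h = (+0.001265 east, +0.001030 north), which points northeast.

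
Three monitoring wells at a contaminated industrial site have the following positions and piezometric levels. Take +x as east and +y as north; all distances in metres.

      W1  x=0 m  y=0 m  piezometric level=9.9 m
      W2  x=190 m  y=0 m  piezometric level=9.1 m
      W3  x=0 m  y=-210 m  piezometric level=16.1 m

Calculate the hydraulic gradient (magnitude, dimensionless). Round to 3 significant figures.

∂h/∂x = (9.1 − 9.9) / (190 − 0) = -0.004211
∂h/∂y = (16.1 − 9.9) / (-210 − 0) = -0.02952
|∇h| = √(-0.004211² + -0.02952²) = 0.02982

0.0298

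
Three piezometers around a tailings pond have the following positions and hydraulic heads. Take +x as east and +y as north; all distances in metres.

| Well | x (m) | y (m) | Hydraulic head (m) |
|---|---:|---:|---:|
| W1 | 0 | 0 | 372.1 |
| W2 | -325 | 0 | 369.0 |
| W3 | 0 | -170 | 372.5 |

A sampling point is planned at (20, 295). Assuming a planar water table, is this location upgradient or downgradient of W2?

∂h/∂x = (369.0 − 372.1) / (-325 − 0) = +0.009538
∂h/∂y = (372.5 − 372.1) / (-170 − 0) = -0.002353
Head at (20, 295) = 372.1 + (+0.009538)·(20) + (-0.002353)·(295) = 371.60 m.
That is higher than the 369.0 m at W2, so the point is upgradient.

upgradient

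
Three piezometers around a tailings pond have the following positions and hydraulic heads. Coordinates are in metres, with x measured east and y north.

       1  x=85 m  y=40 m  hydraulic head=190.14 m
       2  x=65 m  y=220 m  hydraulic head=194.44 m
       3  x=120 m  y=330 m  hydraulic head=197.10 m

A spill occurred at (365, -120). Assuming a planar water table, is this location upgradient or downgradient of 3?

Differences from 1: to 2 (Δx, Δy, Δh) = (-20, 180, +4.30); to 3 = (35, 290, +6.96).
Determinant of the coordinate differences = (-20)·290 − 35·180 = -12100.
∂h/∂x = [(+4.30)·290 − (+6.96)·180] / -12100 = +0.0004793
∂h/∂y = [(-20)·(+6.96) − 35·(+4.30)] / -12100 = +0.02394
Head at (365, -120) = 190.14 + (+0.0004793)·(280) + (+0.02394)·(-160) = 186.44 m.
That is lower than the 197.10 m at 3, so the point is downgradient.

downgradient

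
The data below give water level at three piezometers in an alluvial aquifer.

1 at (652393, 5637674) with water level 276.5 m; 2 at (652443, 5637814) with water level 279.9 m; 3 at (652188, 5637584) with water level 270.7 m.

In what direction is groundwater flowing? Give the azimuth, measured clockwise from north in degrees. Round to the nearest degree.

Differences from 1: to 2 (Δx, Δy, Δh) = (50, 140, +3.4); to 3 = (-205, -90, -5.8).
Solve a·Δx + b·Δy = Δh: det = 50·(-90) − (-205)·140 = 24200.
∂h/∂x = [(+3.4)·(-90) − (-5.8)·140] / 24200 = +0.02091
∂h/∂y = [50·(-5.8) − (-205)·(+3.4)] / 24200 = +0.01682
Flow direction (−∇h) has components (-0.02091 E, -0.01682 N).
Azimuth = atan2(E, N) = atan2(-0.02091, -0.01682) = 231.2° ≈ 231°.

231°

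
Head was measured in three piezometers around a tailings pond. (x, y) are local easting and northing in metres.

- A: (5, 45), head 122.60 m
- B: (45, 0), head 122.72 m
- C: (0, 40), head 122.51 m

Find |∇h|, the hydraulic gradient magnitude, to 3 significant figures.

0.0130

Three-point gradient (reference A): Δ to B = (40, -45, +0.12), Δ to C = (-5, -5, -0.09).
∂h/∂x = +0.01094, ∂h/∂y = +0.007059 (det = -425).
|∇h| = √(0.01094² + 0.007059²) = 0.01302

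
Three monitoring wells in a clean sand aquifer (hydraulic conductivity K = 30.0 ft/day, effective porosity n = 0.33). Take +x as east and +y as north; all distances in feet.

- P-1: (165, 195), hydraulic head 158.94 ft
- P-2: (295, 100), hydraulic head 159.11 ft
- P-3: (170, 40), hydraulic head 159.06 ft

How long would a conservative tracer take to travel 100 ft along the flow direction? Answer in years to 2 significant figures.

With h = a·x + b·y + c and P-1 as origin, the differences give:
  130·a + (-95)·b = +0.17
  5·a + (-155)·b = +0.12
Eliminate b (×(-155) and ×(-95), subtract): -19675·a = -14.950 → a = ∂h/∂x = +0.0007598
Back-substitute: b = ∂h/∂y = -0.0007497.
|∇h| = √(0.0007598² + -0.0007497²) = 0.001067
Seepage velocity v = K·i/n = 30.0 × 0.001067 / 0.33 = 0.097 ft/day.
t = 100 / 0.097 = 1031 days = 2.82 years.

2.8 years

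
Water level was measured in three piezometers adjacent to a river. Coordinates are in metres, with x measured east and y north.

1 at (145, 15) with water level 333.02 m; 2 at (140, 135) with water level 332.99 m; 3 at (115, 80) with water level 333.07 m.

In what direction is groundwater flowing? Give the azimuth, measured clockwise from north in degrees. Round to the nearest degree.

With h = a·x + b·y + c and 1 as origin, the differences give:
  (-5)·a + 120·b = -0.03
  (-30)·a + 65·b = +0.05
Eliminate b (×65 and ×120, subtract): 3275·a = -7.950 → a = ∂h/∂x = -0.002427
Back-substitute: b = ∂h/∂y = -0.0003511.
Flow direction (−∇h) has components (+0.002427 E, +0.0003511 N).
Azimuth = atan2(E, N) = atan2(+0.002427, +0.0003511) = 81.8° ≈ 082°.

082°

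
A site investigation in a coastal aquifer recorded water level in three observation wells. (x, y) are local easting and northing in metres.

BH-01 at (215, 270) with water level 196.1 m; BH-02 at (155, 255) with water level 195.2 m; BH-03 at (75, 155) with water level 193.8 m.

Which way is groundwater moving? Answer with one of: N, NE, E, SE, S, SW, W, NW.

Taking BH-01 as reference: BH-02−BH-01 = (-60, -15, -0.9); BH-03−BH-01 = (-140, -115, -2.3).
Determinant of the coordinate differences = (-60)·(-115) − (-140)·(-15) = 4800.
∂h/∂x = [(-0.9)·(-115) − (-2.3)·(-15)] / 4800 = +0.01438
∂h/∂y = [(-60)·(-2.3) − (-140)·(-0.9)] / 4800 = +0.002500
Flow = −∇h = (-0.01438 east, -0.002500 north), which points west.

W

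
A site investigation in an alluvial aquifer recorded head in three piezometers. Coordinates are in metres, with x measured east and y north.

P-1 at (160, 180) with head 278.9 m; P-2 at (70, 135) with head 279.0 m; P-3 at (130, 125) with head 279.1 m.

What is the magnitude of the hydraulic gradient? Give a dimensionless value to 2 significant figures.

Differences from P-1: to P-2 (Δx, Δy, Δh) = (-90, -45, +0.1); to P-3 = (-30, -55, +0.2).
Determinant of the coordinate differences = (-90)·(-55) − (-30)·(-45) = 3600.
∂h/∂x = [(+0.1)·(-55) − (+0.2)·(-45)] / 3600 = +0.0009722
∂h/∂y = [(-90)·(+0.2) − (-30)·(+0.1)] / 3600 = -0.004167
|∇h| = √(0.0009722² + -0.004167²) = 0.004279

0.0043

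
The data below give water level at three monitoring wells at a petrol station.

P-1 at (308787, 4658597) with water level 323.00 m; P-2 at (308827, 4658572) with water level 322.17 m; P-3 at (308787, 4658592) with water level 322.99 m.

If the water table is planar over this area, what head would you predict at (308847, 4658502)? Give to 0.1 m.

Taking P-1 as reference: P-2−P-1 = (40, -25, -0.83); P-3−P-1 = (0, -5, -0.01).
Solve a·Δx + b·Δy = Δh: det = 40·(-5) − 0·(-25) = -200.
∂h/∂x = [(-0.83)·(-5) − (-0.01)·(-25)] / -200 = -0.01950
∂h/∂y = [40·(-0.01) − 0·(-0.83)] / -200 = +0.002000
h(308847, 4658502) = 323.00 + (-0.01950)·(60) + (+0.002000)·(-95) = 323.00 -1.170 -0.190 = 321.640 m.

321.6 m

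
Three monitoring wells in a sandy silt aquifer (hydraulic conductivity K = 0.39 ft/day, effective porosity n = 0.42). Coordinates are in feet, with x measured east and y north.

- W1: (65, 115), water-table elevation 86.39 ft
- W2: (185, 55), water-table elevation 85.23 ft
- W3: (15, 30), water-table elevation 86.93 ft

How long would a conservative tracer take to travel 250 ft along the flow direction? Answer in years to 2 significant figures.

74 years

Three-point gradient (reference W1): Δ to W2 = (120, -60, -1.16), Δ to W3 = (-50, -85, +0.54).
∂h/∂x = -0.009924, ∂h/∂y = -0.0005152 (det = -13200).
|∇h| = √(-0.009924² + -0.0005152²) = 0.009937
Seepage velocity v = K·i/n = 0.39 × 0.009937 / 0.42 = 0.009227 ft/day.
t = 250 / 0.009227 = 2.709e+04 days = 74.2 years.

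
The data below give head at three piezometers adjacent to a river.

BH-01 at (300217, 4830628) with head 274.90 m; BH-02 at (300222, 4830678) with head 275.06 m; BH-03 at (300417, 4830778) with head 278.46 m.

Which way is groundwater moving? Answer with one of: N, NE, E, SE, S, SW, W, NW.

Taking BH-01 as reference: BH-02−BH-01 = (5, 50, +0.16); BH-03−BH-01 = (200, 150, +3.56).
Solve a·Δx + b·Δy = Δh: det = 5·150 − 200·50 = -9250.
∂h/∂x = [(+0.16)·150 − (+3.56)·50] / -9250 = +0.01665
∂h/∂y = [5·(+3.56) − 200·(+0.16)] / -9250 = +0.001535
Flow = −∇h = (-0.01665 east, -0.001535 north), which points west.

W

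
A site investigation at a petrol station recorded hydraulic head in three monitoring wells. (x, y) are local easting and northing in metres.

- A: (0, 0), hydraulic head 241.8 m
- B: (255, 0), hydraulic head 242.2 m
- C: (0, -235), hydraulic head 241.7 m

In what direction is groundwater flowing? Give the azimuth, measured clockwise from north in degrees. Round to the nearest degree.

255°

∂h/∂x = (242.2 − 241.8) / (255 − 0) = +0.001569
∂h/∂y = (241.7 − 241.8) / (-235 − 0) = +0.0004255
Flow direction (−∇h) has components (-0.001569 E, -0.0004255 N).
Azimuth = atan2(E, N) = atan2(-0.001569, -0.0004255) = 254.8° ≈ 255°.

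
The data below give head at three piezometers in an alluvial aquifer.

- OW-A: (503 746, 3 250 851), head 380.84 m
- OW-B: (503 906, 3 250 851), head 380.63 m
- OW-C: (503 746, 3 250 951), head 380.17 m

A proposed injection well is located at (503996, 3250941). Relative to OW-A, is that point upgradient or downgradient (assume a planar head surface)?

∂h/∂x = (380.63 − 380.84) / (503906 − 503746) = -0.001312
∂h/∂y = (380.17 − 380.84) / (3250951 − 3250851) = -0.006700
Head at (503996, 3250941) = 380.84 + (-0.001312)·(250) + (-0.006700)·(90) = 379.91 m.
That is lower than the 380.84 m at OW-A, so the point is downgradient.

downgradient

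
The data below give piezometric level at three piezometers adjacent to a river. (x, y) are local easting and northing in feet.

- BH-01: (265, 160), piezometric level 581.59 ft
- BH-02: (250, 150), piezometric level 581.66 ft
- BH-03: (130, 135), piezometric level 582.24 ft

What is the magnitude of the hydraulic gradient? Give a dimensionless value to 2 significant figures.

Taking BH-01 as reference: BH-02−BH-01 = (-15, -10, +0.07); BH-03−BH-01 = (-135, -25, +0.65).
Solve a·Δx + b·Δy = Δh: det = (-15)·(-25) − (-135)·(-10) = -975.
∂h/∂x = [(+0.07)·(-25) − (+0.65)·(-10)] / -975 = -0.004872
∂h/∂y = [(-15)·(+0.65) − (-135)·(+0.07)] / -975 = +0.0003077
|∇h| = √(-0.004872² + 0.0003077²) = 0.004882

0.0049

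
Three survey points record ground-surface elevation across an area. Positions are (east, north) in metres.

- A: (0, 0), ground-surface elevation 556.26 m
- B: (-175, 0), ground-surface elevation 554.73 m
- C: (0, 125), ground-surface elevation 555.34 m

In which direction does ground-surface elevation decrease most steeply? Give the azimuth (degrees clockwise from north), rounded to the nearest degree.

∂z/∂x = (554.73 − 556.26) / (-175 − 0) = +0.008743
∂z/∂y = (555.34 − 556.26) / (125 − 0) = -0.007360
Steepest decrease is along −∇f: components (-0.008743 E, +0.007360 N).
Azimuth = atan2(-0.008743, +0.007360) = 310.1° ≈ 310°.

310°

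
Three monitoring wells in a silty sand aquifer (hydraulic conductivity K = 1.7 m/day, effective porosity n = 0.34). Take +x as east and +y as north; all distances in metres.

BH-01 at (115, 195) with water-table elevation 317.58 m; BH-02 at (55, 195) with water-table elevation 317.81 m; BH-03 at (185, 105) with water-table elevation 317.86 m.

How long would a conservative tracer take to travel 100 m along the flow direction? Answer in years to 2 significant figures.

7.6 years

Taking BH-01 as reference: BH-02−BH-01 = (-60, 0, +0.23); BH-03−BH-01 = (70, -90, +0.28).
Determinant of the coordinate differences = (-60)·(-90) − 70·0 = 5400.
∂h/∂x = [(+0.23)·(-90) − (+0.28)·0] / 5400 = -0.003833
∂h/∂y = [(-60)·(+0.28) − 70·(+0.23)] / 5400 = -0.006093
|∇h| = √(-0.003833² + -0.006093²) = 0.007198
Seepage velocity v = K·i/n = 1.7 × 0.007198 / 0.34 = 0.03599 m/day.
t = 100 / 0.03599 = 2779 days = 7.61 years.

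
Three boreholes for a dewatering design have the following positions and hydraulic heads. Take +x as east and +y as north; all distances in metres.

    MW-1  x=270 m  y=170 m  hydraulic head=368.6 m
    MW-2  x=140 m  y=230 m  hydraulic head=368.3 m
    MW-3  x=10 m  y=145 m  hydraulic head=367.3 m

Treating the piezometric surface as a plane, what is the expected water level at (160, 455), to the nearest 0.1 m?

369.5 m

Three-point gradient (reference MW-1): Δ to MW-2 = (-130, 60, -0.3), Δ to MW-3 = (-260, -25, -1.3).
∂h/∂x = +0.004536, ∂h/∂y = +0.004828 (det = 18850).
h(160, 455) = 368.6 + (+0.004536)·(-110) + (+0.004828)·(285) = 368.6 -0.499 +1.376 = 369.477 m.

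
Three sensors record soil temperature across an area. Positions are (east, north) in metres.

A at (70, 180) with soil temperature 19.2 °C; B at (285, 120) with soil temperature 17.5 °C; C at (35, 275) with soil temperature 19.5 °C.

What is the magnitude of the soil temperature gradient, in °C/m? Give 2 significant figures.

With T = a·x + b·y + c and A as origin, the differences give:
  215·a + (-60)·b = -1.7
  (-35)·a + 95·b = +0.3
Eliminate b (×95 and ×(-60), subtract): 18325·a = -143.50 → a = ∂T/∂x = -0.007831
Back-substitute: b = ∂T/∂y = +0.0002729.
|∇f| = √(-0.007831² + 0.0002729²) = 0.007836 °C/m

0.0078 °C/m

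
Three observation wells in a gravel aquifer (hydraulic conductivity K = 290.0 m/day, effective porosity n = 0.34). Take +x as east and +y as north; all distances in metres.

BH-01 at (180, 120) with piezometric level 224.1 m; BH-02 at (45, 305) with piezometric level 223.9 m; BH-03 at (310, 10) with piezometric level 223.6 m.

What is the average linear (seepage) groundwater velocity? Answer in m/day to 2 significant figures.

14 m/day

Taking BH-01 as reference: BH-02−BH-01 = (-135, 185, -0.2); BH-03−BH-01 = (130, -110, -0.5).
Solve a·Δx + b·Δy = Δh: det = (-135)·(-110) − 130·185 = -9200.
∂h/∂x = [(-0.2)·(-110) − (-0.5)·185] / -9200 = -0.01245
∂h/∂y = [(-135)·(-0.5) − 130·(-0.2)] / -9200 = -0.01016
|∇h| = √(-0.01245² + -0.01016²) = 0.01607
Seepage velocity v = K·i/n = 290.0 × 0.01607 / 0.34 = 13.71 m/day.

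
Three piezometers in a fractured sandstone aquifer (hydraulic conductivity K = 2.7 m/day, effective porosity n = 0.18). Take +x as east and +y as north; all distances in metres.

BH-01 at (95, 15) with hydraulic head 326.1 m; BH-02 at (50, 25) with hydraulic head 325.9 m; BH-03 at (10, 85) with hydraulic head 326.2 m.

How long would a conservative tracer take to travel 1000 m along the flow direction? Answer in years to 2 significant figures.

16 years

Taking BH-01 as reference: BH-02−BH-01 = (-45, 10, -0.2); BH-03−BH-01 = (-85, 70, +0.1).
Determinant of the coordinate differences = (-45)·70 − (-85)·10 = -2300.
∂h/∂x = [(-0.2)·70 − (+0.1)·10] / -2300 = +0.006522
∂h/∂y = [(-45)·(+0.1) − (-85)·(-0.2)] / -2300 = +0.009348
|∇h| = √(0.006522² + 0.009348²) = 0.0114
Seepage velocity v = K·i/n = 2.7 × 0.0114 / 0.18 = 0.171 m/day.
t = 1000 / 0.171 = 5848 days = 16 years.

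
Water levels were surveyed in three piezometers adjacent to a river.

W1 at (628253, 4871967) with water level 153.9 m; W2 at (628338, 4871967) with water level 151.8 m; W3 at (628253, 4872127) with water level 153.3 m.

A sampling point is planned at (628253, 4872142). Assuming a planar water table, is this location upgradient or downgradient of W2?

upgradient

∂h/∂x = (151.8 − 153.9) / (628338 − 628253) = -0.02471
∂h/∂y = (153.3 − 153.9) / (4872127 − 4871967) = -0.003750
Head at (628253, 4872142) = 153.9 + (-0.02471)·(0) + (-0.003750)·(175) = 153.24 m.
That is higher than the 151.8 m at W2, so the point is upgradient.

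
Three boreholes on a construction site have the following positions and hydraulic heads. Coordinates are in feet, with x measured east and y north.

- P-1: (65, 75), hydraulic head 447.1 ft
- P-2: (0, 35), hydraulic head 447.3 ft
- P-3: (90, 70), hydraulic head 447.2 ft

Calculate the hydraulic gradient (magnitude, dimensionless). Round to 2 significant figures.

Differences from P-1: to P-2 (Δx, Δy, Δh) = (-65, -40, +0.2); to P-3 = (25, -5, +0.1).
Solve a·Δx + b·Δy = Δh: det = (-65)·(-5) − 25·(-40) = 1325.
∂h/∂x = [(+0.2)·(-5) − (+0.1)·(-40)] / 1325 = +0.002264
∂h/∂y = [(-65)·(+0.1) − 25·(+0.2)] / 1325 = -0.008679
|∇h| = √(0.002264² + -0.008679²) = 0.008969

0.0090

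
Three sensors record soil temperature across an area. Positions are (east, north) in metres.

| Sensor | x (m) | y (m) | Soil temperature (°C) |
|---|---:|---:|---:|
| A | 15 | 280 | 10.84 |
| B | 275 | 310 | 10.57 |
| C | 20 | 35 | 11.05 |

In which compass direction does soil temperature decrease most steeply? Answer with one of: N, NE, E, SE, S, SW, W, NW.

NE

Differences from A: to B (Δx, Δy, Δh) = (260, 30, -0.27); to C = (5, -245, +0.21).
Solve a·Δx + b·Δy = ΔT: det = 260·(-245) − 5·30 = -63850.
∂T/∂x = [(-0.27)·(-245) − (+0.21)·30] / -63850 = -0.0009374
∂T/∂y = [260·(+0.21) − 5·(-0.27)] / -63850 = -0.0008763
Steepest decrease is along −∇f = (+0.0009374 E, +0.0008763 N) → northeast.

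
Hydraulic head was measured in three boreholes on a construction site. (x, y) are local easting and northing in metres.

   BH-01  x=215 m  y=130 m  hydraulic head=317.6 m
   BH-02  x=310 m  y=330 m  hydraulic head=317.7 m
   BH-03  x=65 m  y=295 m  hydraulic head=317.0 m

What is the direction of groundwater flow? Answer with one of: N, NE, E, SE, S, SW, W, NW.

Taking BH-01 as reference: BH-02−BH-01 = (95, 200, +0.1); BH-03−BH-01 = (-150, 165, -0.6).
Solve a·Δx + b·Δy = Δh: det = 95·165 − (-150)·200 = 45675.
∂h/∂x = [(+0.1)·165 − (-0.6)·200] / 45675 = +0.002989
∂h/∂y = [95·(-0.6) − (-150)·(+0.1)] / 45675 = -0.0009195
Flow = −∇h = (-0.002989 east, +0.0009195 north), which points west.

W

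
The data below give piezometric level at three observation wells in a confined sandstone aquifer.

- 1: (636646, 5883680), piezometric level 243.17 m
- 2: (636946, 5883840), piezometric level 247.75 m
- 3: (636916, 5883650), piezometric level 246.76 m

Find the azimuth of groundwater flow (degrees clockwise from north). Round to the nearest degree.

257°

Taking 1 as reference: 2−1 = (300, 160, +4.58); 3−1 = (270, -30, +3.59).
Determinant of the coordinate differences = 300·(-30) − 270·160 = -52200.
∂h/∂x = [(+4.58)·(-30) − (+3.59)·160] / -52200 = +0.01364
∂h/∂y = [300·(+3.59) − 270·(+4.58)] / -52200 = +0.003057
Flow direction (−∇h) has components (-0.01364 E, -0.003057 N).
Azimuth = atan2(E, N) = atan2(-0.01364, -0.003057) = 257.4° ≈ 257°.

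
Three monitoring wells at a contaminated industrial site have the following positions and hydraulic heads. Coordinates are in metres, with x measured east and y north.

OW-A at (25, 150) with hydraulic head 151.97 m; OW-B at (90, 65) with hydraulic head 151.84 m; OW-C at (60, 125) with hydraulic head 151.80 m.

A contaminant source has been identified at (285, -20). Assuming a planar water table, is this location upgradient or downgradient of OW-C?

Three-point gradient (reference OW-A): Δ to OW-B = (65, -85, -0.13), Δ to OW-C = (35, -25, -0.17).
∂h/∂x = -0.008296, ∂h/∂y = -0.004815 (det = 1350).
Head at (285, -20) = 151.97 + (-0.008296)·(260) + (-0.004815)·(-170) = 150.63 m.
That is lower than the 151.80 m at OW-C, so the point is downgradient.

downgradient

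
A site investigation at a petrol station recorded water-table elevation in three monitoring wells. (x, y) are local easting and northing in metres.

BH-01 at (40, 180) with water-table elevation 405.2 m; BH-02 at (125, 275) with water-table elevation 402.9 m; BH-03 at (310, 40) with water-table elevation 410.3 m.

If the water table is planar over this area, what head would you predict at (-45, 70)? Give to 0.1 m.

407.9 m

Differences from BH-01: to BH-02 (Δx, Δy, Δh) = (85, 95, -2.3); to BH-03 = (270, -140, +5.1).
Solve a·Δx + b·Δy = Δh: det = 85·(-140) − 270·95 = -37550.
∂h/∂x = [(-2.3)·(-140) − (+5.1)·95] / -37550 = +0.004328
∂h/∂y = [85·(+5.1) − 270·(-2.3)] / -37550 = -0.02808
h(-45, 70) = 405.2 + (+0.004328)·(-85) + (-0.02808)·(-110) = 405.2 -0.368 +3.089 = 407.921 m.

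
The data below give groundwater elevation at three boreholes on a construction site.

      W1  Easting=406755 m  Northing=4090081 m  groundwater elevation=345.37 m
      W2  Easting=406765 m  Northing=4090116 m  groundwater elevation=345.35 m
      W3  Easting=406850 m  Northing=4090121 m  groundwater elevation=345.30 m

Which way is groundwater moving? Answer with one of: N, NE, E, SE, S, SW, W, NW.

With h = a·x + b·y + c and W1 as origin, the differences give:
  10·a + 35·b = -0.02
  95·a + 40·b = -0.07
Eliminate b (×40 and ×35, subtract): -2925·a = 1.650 → a = ∂h/∂x = -0.0005641
Back-substitute: b = ∂h/∂y = -0.0004103.
Flow = −∇h = (+0.0005641 east, +0.0004103 north), which points northeast.

NE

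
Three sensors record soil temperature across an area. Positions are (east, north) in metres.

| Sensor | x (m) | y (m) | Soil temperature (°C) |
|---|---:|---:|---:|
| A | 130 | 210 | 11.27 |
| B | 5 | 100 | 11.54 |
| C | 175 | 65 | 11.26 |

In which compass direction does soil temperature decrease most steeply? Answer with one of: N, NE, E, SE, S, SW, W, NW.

Taking A as reference: B−A = (-125, -110, +0.27); C−A = (45, -145, -0.01).
Solve a·Δx + b·Δy = ΔT: det = (-125)·(-145) − 45·(-110) = 23075.
∂T/∂x = [(+0.27)·(-145) − (-0.01)·(-110)] / 23075 = -0.001744
∂T/∂y = [(-125)·(-0.01) − 45·(+0.27)] / 23075 = -0.0004724
Steepest decrease is along −∇f = (+0.001744 E, +0.0004724 N) → east.

E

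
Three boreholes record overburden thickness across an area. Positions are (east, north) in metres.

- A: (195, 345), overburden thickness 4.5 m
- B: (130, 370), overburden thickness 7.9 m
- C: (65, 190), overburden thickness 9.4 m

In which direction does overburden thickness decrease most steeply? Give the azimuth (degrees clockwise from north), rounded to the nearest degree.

Differences from A: to B (Δx, Δy, Δh) = (-65, 25, +3.4); to C = (-130, -155, +4.9).
Determinant of the coordinate differences = (-65)·(-155) − (-130)·25 = 13325.
∂d/∂x = [(+3.4)·(-155) − (+4.9)·25] / 13325 = -0.04874
∂d/∂y = [(-65)·(+4.9) − (-130)·(+3.4)] / 13325 = +0.009268
Steepest decrease is along −∇f: components (+0.04874 E, -0.009268 N).
Azimuth = atan2(+0.04874, -0.009268) = 100.8° ≈ 101°.

101°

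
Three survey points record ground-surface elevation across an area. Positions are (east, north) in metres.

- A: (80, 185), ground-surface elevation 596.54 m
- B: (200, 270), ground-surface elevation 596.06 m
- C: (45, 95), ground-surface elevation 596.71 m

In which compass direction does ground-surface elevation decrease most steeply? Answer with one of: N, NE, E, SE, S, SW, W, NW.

With z = a·x + b·y + c and A as origin, the differences give:
  120·a + 85·b = -0.48
  (-35)·a + (-90)·b = +0.17
Eliminate b (×(-90) and ×85, subtract): -7825·a = 28.750 → a = ∂z/∂x = -0.003674
Back-substitute: b = ∂z/∂y = -0.0004601.
Steepest decrease is along −∇f = (+0.003674 E, +0.0004601 N) → east.

E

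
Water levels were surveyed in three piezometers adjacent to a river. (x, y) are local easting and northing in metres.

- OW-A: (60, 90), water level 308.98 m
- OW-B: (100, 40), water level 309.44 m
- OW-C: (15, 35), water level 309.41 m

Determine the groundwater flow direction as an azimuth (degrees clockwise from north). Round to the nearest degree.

Taking OW-A as reference: OW-B−OW-A = (40, -50, +0.46); OW-C−OW-A = (-45, -55, +0.43).
Solve a·Δx + b·Δy = Δh: det = 40·(-55) − (-45)·(-50) = -4450.
∂h/∂x = [(+0.46)·(-55) − (+0.43)·(-50)] / -4450 = +0.0008539
∂h/∂y = [40·(+0.43) − (-45)·(+0.46)] / -4450 = -0.008517
Flow direction (−∇h) has components (-0.0008539 E, +0.008517 N).
Azimuth = atan2(E, N) = atan2(-0.0008539, +0.008517) = 354.3° ≈ 354°.

354°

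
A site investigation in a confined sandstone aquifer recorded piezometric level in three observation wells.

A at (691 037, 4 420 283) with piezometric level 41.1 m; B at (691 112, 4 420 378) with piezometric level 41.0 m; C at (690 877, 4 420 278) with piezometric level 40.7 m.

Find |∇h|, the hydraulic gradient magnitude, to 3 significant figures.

0.00405

Taking A as reference: B−A = (75, 95, -0.1); C−A = (-160, -5, -0.4).
Solve a·Δx + b·Δy = Δh: det = 75·(-5) − (-160)·95 = 14825.
∂h/∂x = [(-0.1)·(-5) − (-0.4)·95] / 14825 = +0.002597
∂h/∂y = [75·(-0.4) − (-160)·(-0.1)] / 14825 = -0.003103
|∇h| = √(0.002597² + -0.003103²) = 0.004046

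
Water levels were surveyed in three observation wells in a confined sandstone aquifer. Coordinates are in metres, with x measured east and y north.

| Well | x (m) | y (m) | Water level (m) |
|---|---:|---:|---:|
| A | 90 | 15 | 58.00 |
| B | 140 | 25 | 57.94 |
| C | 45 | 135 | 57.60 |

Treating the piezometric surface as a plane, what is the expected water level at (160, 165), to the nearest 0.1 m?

57.4 m

Taking A as reference: B−A = (50, 10, -0.06); C−A = (-45, 120, -0.40).
Solve a·Δx + b·Δy = Δh: det = 50·120 − (-45)·10 = 6450.
∂h/∂x = [(-0.06)·120 − (-0.40)·10] / 6450 = -0.0004961
∂h/∂y = [50·(-0.40) − (-45)·(-0.06)] / 6450 = -0.003519
h(160, 165) = 58.00 + (-0.0004961)·(70) + (-0.003519)·(150) = 58.00 -0.035 -0.528 = 57.437 m.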